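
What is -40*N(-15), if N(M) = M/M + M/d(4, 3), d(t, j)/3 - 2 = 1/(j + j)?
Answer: 680/13 ≈ 52.308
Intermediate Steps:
d(t, j) = 6 + 3/(2*j) (d(t, j) = 6 + 3/(j + j) = 6 + 3/((2*j)) = 6 + 3*(1/(2*j)) = 6 + 3/(2*j))
N(M) = 1 + 2*M/13 (N(M) = M/M + M/(6 + (3/2)/3) = 1 + M/(6 + (3/2)*(1/3)) = 1 + M/(6 + 1/2) = 1 + M/(13/2) = 1 + M*(2/13) = 1 + 2*M/13)
-40*N(-15) = -40*(1 + (2/13)*(-15)) = -40*(1 - 30/13) = -40*(-17/13) = 680/13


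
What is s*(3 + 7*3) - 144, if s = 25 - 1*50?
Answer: -744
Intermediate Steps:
s = -25 (s = 25 - 50 = -25)
s*(3 + 7*3) - 144 = -25*(3 + 7*3) - 144 = -25*(3 + 21) - 144 = -25*24 - 144 = -600 - 144 = -744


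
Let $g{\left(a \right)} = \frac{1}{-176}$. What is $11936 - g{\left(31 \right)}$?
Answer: $\frac{2100737}{176} \approx 11936.0$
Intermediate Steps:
$g{\left(a \right)} = - \frac{1}{176}$
$11936 - g{\left(31 \right)} = 11936 - - \frac{1}{176} = 11936 + \frac{1}{176} = \frac{2100737}{176}$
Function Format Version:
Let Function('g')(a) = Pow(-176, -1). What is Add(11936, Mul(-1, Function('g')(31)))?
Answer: Rational(2100737, 176) ≈ 11936.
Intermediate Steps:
Function('g')(a) = Rational(-1, 176)
Add(11936, Mul(-1, Function('g')(31))) = Add(11936, Mul(-1, Rational(-1, 176))) = Add(11936, Rational(1, 176)) = Rational(2100737, 176)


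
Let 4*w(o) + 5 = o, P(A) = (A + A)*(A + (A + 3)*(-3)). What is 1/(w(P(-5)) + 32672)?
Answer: 4/130673 ≈ 3.0611e-5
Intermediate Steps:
P(A) = 2*A*(-9 - 2*A) (P(A) = (2*A)*(A + (3 + A)*(-3)) = (2*A)*(A + (-9 - 3*A)) = (2*A)*(-9 - 2*A) = 2*A*(-9 - 2*A))
w(o) = -5/4 + o/4
1/(w(P(-5)) + 32672) = 1/((-5/4 + (-2*(-5)*(9 + 2*(-5)))/4) + 32672) = 1/((-5/4 + (-2*(-5)*(9 - 10))/4) + 32672) = 1/((-5/4 + (-2*(-5)*(-1))/4) + 32672) = 1/((-5/4 + (¼)*(-10)) + 32672) = 1/((-5/4 - 5/2) + 32672) = 1/(-15/4 + 32672) = 1/(130673/4) = 4/130673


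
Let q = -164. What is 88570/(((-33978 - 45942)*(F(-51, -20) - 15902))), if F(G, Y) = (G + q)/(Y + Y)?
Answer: 8857/127045827 ≈ 6.9715e-5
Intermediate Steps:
F(G, Y) = (-164 + G)/(2*Y) (F(G, Y) = (G - 164)/(Y + Y) = (-164 + G)/((2*Y)) = (-164 + G)*(1/(2*Y)) = (-164 + G)/(2*Y))
88570/(((-33978 - 45942)*(F(-51, -20) - 15902))) = 88570/(((-33978 - 45942)*((1/2)*(-164 - 51)/(-20) - 15902))) = 88570/((-79920*((1/2)*(-1/20)*(-215) - 15902))) = 88570/((-79920*(43/8 - 15902))) = 88570/((-79920*(-127173/8))) = 88570/1270458270 = 88570*(1/1270458270) = 8857/127045827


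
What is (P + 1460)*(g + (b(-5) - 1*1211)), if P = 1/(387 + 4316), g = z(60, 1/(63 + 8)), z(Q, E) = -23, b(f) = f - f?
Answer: -8473114154/4703 ≈ -1.8016e+6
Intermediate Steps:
b(f) = 0
g = -23
P = 1/4703 ≈ 0.00021263
(P + 1460)*(g + (b(-5) - 1*1211)) = (1/4703 + 1460)*(-23 + (0 - 1*1211)) = 6866381*(-23 + (0 - 1211))/4703 = 6866381*(-23 - 1211)/4703 = (6866381/4703)*(-1234) = -8473114154/4703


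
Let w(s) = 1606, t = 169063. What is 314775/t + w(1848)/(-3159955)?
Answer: 994403319947/534231472165 ≈ 1.8614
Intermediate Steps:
314775/t + w(1848)/(-3159955) = 314775/169063 + 1606/(-3159955) = 314775*(1/169063) + 1606*(-1/3159955) = 314775/169063 - 1606/3159955 = 994403319947/534231472165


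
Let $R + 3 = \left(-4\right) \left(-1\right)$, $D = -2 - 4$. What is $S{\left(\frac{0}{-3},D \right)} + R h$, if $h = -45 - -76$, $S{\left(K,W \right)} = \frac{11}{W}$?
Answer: $\frac{175}{6} \approx 29.167$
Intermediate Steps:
$D = -6$
$R = 1$ ($R = -3 - -4 = -3 + 4 = 1$)
$h = 31$ ($h = -45 + 76 = 31$)
$S{\left(\frac{0}{-3},D \right)} + R h = \frac{11}{-6} + 1 \cdot 31 = 11 \left(- \frac{1}{6}\right) + 31 = - \frac{11}{6} + 31 = \frac{175}{6}$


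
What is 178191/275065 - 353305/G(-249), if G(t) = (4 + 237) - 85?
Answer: -97154042029/42910140 ≈ -2264.1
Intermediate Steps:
G(t) = 156 (G(t) = 241 - 85 = 156)
178191/275065 - 353305/G(-249) = 178191/275065 - 353305/156 = -97154042029/42910140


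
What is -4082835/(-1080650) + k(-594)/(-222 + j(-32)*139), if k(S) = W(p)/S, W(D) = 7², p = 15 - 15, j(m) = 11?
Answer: 158484433154/41948563635 ≈ 3.7781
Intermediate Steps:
p = 0
W(D) = 49
k(S) = 49/S
-4082835/(-1080650) + k(-594)/(-222 + j(-32)*139) = -4082835/(-1080650) + (49/(-594))/(-222 + 11*139) = -4082835*(-1/1080650) + (49*(-1/594))/(-222 + 1529) = 816567/216130 - 49/594/1307 = 816567/216130 - 49/594*1/1307 = 816567/216130 - 49/776358 = 158484433154/41948563635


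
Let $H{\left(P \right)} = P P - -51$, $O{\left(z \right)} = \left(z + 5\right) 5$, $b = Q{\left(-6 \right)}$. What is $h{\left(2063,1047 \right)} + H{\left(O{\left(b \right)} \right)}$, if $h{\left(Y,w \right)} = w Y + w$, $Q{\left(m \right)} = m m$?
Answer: $2203084$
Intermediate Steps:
$Q{\left(m \right)} = m^{2}$
$b = 36$ ($b = \left(-6\right)^{2} = 36$)
$h{\left(Y,w \right)} = w + Y w$ ($h{\left(Y,w \right)} = Y w + w = w + Y w$)
$O{\left(z \right)} = 25 + 5 z$ ($O{\left(z \right)} = \left(5 + z\right) 5 = 25 + 5 z$)
$H{\left(P \right)} = 51 + P^{2}$ ($H{\left(P \right)} = P^{2} + \left(-1027 + 1078\right) = P^{2} + 51 = 51 + P^{2}$)
$h{\left(2063,1047 \right)} + H{\left(O{\left(b \right)} \right)} = 1047 \left(1 + 2063\right) + \left(51 + \left(25 + 5 \cdot 36\right)^{2}\right) = 1047 \cdot 2064 + \left(51 + \left(25 + 180\right)^{2}\right) = 2161008 + \left(51 + 205^{2}\right) = 2161008 + \left(51 + 42025\right) = 2161008 + 42076 = 2203084$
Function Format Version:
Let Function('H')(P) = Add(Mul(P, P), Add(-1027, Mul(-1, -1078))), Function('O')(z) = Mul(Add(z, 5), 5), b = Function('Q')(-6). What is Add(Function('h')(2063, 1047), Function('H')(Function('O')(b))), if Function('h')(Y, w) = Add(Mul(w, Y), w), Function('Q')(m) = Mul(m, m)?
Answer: 2203084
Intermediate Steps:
Function('Q')(m) = Pow(m, 2)
b = 36 (b = Pow(-6, 2) = 36)
Function('h')(Y, w) = Add(w, Mul(Y, w)) (Function('h')(Y, w) = Add(Mul(Y, w), w) = Add(w, Mul(Y, w)))
Function('O')(z) = Add(25, Mul(5, z)) (Function('O')(z) = Mul(Add(5, z), 5) = Add(25, Mul(5, z)))
Function('H')(P) = Add(51, Pow(P, 2)) (Function('H')(P) = Add(Pow(P, 2), Add(-1027, 1078)) = Add(Pow(P, 2), 51) = Add(51, Pow(P, 2)))
Add(Function('h')(2063, 1047), Function('H')(Function('O')(b))) = Add(Mul(1047, Add(1, 2063)), Add(51, Pow(Add(25, Mul(5, 36)), 2))) = Add(Mul(1047, 2064), Add(51, Pow(Add(25, 180), 2))) = Add(2161008, Add(51, Pow(205, 2))) = Add(2161008, Add(51, 42025)) = Add(2161008, 42076) = 2203084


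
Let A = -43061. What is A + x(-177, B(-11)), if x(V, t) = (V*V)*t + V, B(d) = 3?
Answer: 50749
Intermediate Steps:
x(V, t) = V + t*V**2 (x(V, t) = V**2*t + V = t*V**2 + V = V + t*V**2)
A + x(-177, B(-11)) = -43061 - 177*(1 - 177*3) = -43061 - 177*(1 - 531) = -43061 - 177*(-530) = -43061 + 93810 = 50749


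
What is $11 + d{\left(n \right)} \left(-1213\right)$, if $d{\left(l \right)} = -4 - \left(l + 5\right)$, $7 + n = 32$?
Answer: $41253$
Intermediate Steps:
$n = 25$ ($n = -7 + 32 = 25$)
$d{\left(l \right)} = -9 - l$ ($d{\left(l \right)} = -4 - \left(5 + l\right) = -9 - l$)
$11 + d{\left(n \right)} \left(-1213\right) = 11 + \left(-9 - 25\right) \left(-1213\right) = 11 - -41242 = 11 + 41242 = 41253$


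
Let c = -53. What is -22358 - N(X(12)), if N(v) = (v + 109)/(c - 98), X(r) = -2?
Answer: -3375951/151 ≈ -22357.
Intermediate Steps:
N(v) = -109/151 - v/151 (N(v) = (v + 109)/(-53 - 98) = (109 + v)/(-151) = (109 + v)*(-1/151) = -109/151 - v/151)
-22358 - N(X(12)) = -22358 - (-109/151 - 1/151*(-2)) = -22358 - (-109/151 + 2/151) = -22358 - 1*(-107/151) = -22358 + 107/151 = -3375951/151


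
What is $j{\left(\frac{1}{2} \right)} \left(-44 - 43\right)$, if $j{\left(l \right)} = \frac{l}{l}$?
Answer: $-87$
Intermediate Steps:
$j{\left(l \right)} = 1$
$j{\left(\frac{1}{2} \right)} \left(-44 - 43\right) = 1 \left(-44 - 43\right) = 1 \left(-87\right) = -87$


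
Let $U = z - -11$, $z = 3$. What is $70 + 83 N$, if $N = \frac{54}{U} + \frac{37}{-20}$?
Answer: $\frac{33123}{140} \approx 236.59$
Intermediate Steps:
$U = 14$ ($U = 3 - -11 = 3 + 11 = 14$)
$N = \frac{281}{140}$ ($N = \frac{54}{14} + \frac{37}{-20} = 54 \cdot \frac{1}{14} + 37 \left(- \frac{1}{20}\right) = \frac{27}{7} - \frac{37}{20} = \frac{281}{140} \approx 2.0071$)
$70 + 83 N = 70 + 83 \cdot \frac{281}{140} = 70 + \frac{23323}{140} = \frac{33123}{140}$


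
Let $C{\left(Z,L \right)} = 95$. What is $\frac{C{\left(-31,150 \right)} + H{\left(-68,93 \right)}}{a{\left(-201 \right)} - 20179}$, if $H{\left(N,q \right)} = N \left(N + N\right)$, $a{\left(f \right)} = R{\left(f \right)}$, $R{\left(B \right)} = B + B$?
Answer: $- \frac{9343}{20581} \approx -0.45396$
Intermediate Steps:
$R{\left(B \right)} = 2 B$
$a{\left(f \right)} = 2 f$
$H{\left(N,q \right)} = 2 N^{2}$ ($H{\left(N,q \right)} = N 2 N = 2 N^{2}$)
$\frac{C{\left(-31,150 \right)} + H{\left(-68,93 \right)}}{a{\left(-201 \right)} - 20179} = \frac{95 + 2 \left(-68\right)^{2}}{2 \left(-201\right) - 20179} = \frac{95 + 2 \cdot 4624}{-402 - 20179} = \frac{95 + 9248}{-20581} = 9343 \left(- \frac{1}{20581}\right) = - \frac{9343}{20581}$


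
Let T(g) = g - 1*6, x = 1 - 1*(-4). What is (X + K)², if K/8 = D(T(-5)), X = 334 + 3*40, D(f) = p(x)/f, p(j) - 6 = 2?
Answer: 24304900/121 ≈ 2.0087e+5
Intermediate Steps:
x = 5 (x = 1 + 4 = 5)
p(j) = 8 (p(j) = 6 + 2 = 8)
T(g) = -6 + g (T(g) = g - 6 = -6 + g)
D(f) = 8/f
X = 454 (X = 334 + 120 = 454)
K = -64/11 (K = 8*(8/(-6 - 5)) = 8*(8/(-11)) = 8*(8*(-1/11)) = 8*(-8/11) = -64/11 ≈ -5.8182)
(X + K)² = (454 - 64/11)² = (4930/11)² = 24304900/121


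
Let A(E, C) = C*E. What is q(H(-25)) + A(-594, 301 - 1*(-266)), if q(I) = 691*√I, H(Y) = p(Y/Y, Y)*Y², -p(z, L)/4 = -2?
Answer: -336798 + 34550*√2 ≈ -2.8794e+5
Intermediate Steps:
p(z, L) = 8 (p(z, L) = -4*(-2) = 8)
H(Y) = 8*Y²
q(H(-25)) + A(-594, 301 - 1*(-266)) = 691*√(8*(-25)²) + (301 - 1*(-266))*(-594) = 691*√(8*625) + (301 + 266)*(-594) = 691*√5000 + 567*(-594) = 691*(50*√2) - 336798 = 34550*√2 - 336798 = -336798 + 34550*√2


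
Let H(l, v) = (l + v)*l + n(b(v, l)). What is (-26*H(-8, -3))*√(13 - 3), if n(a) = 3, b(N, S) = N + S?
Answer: -2366*√10 ≈ -7481.9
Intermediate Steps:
H(l, v) = 3 + l*(l + v) (H(l, v) = (l + v)*l + 3 = l*(l + v) + 3 = 3 + l*(l + v))
(-26*H(-8, -3))*√(13 - 3) = (-26*(3 + (-8)² - 8*(-3)))*√(13 - 3) = (-26*(3 + 64 + 24))*√10 = (-26*91)*√10 = -2366*√10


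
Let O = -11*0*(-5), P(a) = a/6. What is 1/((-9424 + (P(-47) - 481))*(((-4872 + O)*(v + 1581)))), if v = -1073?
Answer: 1/24534024592 ≈ 4.0760e-11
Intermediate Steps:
P(a) = a/6 (P(a) = a*(1/6) = a/6)
O = 0 (O = 0*(-5) = 0)
1/((-9424 + (P(-47) - 481))*(((-4872 + O)*(v + 1581)))) = 1/((-9424 + ((1/6)*(-47) - 481))*(((-4872 + 0)*(-1073 + 1581)))) = 1/((-9424 + (-47/6 - 481))*((-4872*508))) = 1/(-9424 - 2933/6*(-2474976)) = -1/2474976/(-59477/6) = -6/59477*(-1/2474976) = 1/24534024592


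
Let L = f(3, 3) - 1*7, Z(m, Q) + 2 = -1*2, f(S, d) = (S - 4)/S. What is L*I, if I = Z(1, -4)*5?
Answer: 440/3 ≈ 146.67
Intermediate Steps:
f(S, d) = (-4 + S)/S
Z(m, Q) = -4 (Z(m, Q) = -2 - 1*2 = -2 - 2 = -4)
I = -20 (I = -4*5 = -20)
L = -22/3 (L = (-4 + 3)/3 - 1*7 = (1/3)*(-1) - 7 = -1/3 - 7 = -22/3 ≈ -7.3333)
L*I = -22/3*(-20) = 440/3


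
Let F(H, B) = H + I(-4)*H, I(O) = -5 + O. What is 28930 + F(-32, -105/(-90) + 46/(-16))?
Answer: 29186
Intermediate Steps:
F(H, B) = -8*H (F(H, B) = H + (-5 - 4)*H = H - 9*H = -8*H)
28930 + F(-32, -105/(-90) + 46/(-16)) = 28930 - 8*(-32) = 28930 + 256 = 29186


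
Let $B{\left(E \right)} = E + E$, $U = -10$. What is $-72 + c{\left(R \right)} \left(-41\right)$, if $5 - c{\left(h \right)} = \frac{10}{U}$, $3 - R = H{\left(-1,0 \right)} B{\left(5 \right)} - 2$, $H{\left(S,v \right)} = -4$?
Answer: $-318$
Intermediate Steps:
$B{\left(E \right)} = 2 E$
$R = 45$ ($R = 3 - \left(- 4 \cdot 2 \cdot 5 - 2\right) = 3 - \left(\left(-4\right) 10 - 2\right) = 3 - \left(-40 - 2\right) = 3 - -42 = 3 + 42 = 45$)
$c{\left(h \right)} = 6$ ($c{\left(h \right)} = 5 - \frac{10}{-10} = 5 - 10 \left(- \frac{1}{10}\right) = 5 - -1 = 5 + 1 = 6$)
$-72 + c{\left(R \right)} \left(-41\right) = -72 + 6 \left(-41\right) = -72 - 246 = -318$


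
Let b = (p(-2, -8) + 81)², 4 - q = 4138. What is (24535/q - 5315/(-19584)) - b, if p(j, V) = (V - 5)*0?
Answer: -88606460141/13493376 ≈ -6566.7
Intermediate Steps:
q = -4134 (q = 4 - 1*4138 = 4 - 4138 = -4134)
p(j, V) = 0 (p(j, V) = (-5 + V)*0 = 0)
b = 6561 (b = (0 + 81)² = 81² = 6561)
(24535/q - 5315/(-19584)) - b = (24535/(-4134) - 5315/(-19584)) - 1*6561 = (24535*(-1/4134) - 5315*(-1/19584)) - 6561 = (-24535/4134 + 5315/19584) - 6561 = -76420205/13493376 - 6561 = -88606460141/13493376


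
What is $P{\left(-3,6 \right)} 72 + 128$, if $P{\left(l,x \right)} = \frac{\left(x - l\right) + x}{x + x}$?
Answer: $218$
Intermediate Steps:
$P{\left(l,x \right)} = \frac{- l + 2 x}{2 x}$
$P{\left(-3,6 \right)} 72 + 128 = \frac{6 - - \frac{3}{2}}{6} \cdot 72 + 128 = \frac{6 + \frac{3}{2}}{6} \cdot 72 + 128 = \frac{1}{6} \cdot \frac{15}{2} \cdot 72 + 128 = \frac{5}{4} \cdot 72 + 128 = 90 + 128 = 218$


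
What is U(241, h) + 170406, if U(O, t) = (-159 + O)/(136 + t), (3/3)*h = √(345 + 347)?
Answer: 758479894/4451 - 41*√173/4451 ≈ 1.7041e+5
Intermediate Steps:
h = 2*√173 (h = √(345 + 347) = √692 = 2*√173 ≈ 26.306)
U(O, t) = (-159 + O)/(136 + t)
U(241, h) + 170406 = (-159 + 241)/(136 + 2*√173) + 170406 = 82/(136 + 2*√173) + 170406 = 170406 + 82/(136 + 2*√173)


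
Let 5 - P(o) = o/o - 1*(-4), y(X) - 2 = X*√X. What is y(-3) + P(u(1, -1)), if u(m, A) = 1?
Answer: 2 - 3*I*√3 ≈ 2.0 - 5.1962*I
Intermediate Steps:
y(X) = 2 + X^(3/2) (y(X) = 2 + X*√X = 2 + X^(3/2))
P(o) = 0 (P(o) = 5 - (o/o - 1*(-4)) = 5 - (1 + 4) = 5 - 1*5 = 5 - 5 = 0)
y(-3) + P(u(1, -1)) = (2 + (-3)^(3/2)) + 0 = (2 - 3*I*√3) + 0 = 2 - 3*I*√3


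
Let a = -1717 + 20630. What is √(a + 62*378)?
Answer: √42349 ≈ 205.79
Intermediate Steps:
a = 18913
√(a + 62*378) = √(18913 + 62*378) = √(18913 + 23436) = √42349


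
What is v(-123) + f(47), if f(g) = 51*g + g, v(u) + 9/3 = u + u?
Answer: 2195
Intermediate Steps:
v(u) = -3 + 2*u (v(u) = -3 + (u + u) = -3 + 2*u)
f(g) = 52*g
v(-123) + f(47) = (-3 + 2*(-123)) + 52*47 = (-3 - 246) + 2444 = -249 + 2444 = 2195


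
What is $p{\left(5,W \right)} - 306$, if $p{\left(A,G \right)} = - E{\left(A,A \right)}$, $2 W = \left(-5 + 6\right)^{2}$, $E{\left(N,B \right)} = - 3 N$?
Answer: $-291$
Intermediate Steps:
$W = \frac{1}{2}$ ($W = \frac{\left(-5 + 6\right)^{2}}{2} = \frac{1^{2}}{2} = \frac{1}{2} \cdot 1 = \frac{1}{2} \approx 0.5$)
$p{\left(A,G \right)} = 3 A$ ($p{\left(A,G \right)} = - \left(-3\right) A = 3 A$)
$p{\left(5,W \right)} - 306 = 3 \cdot 5 - 306 = 15 - 306 = -291$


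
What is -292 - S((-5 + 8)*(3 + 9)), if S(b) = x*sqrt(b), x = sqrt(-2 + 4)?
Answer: -292 - 6*sqrt(2) ≈ -300.49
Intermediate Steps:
x = sqrt(2) ≈ 1.4142
S(b) = sqrt(2)*sqrt(b)
-292 - S((-5 + 8)*(3 + 9)) = -292 - sqrt(2)*sqrt((-5 + 8)*(3 + 9)) = -292 - sqrt(2)*sqrt(3*12) = -292 - sqrt(2)*sqrt(36) = -292 - sqrt(2)*6 = -292 - 6*sqrt(2)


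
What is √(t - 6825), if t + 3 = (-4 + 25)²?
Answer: I*√6387 ≈ 79.919*I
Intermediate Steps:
t = 438 (t = -3 + (-4 + 25)² = -3 + 21² = -3 + 441 = 438)
√(t - 6825) = √(438 - 6825) = √(-6387) = I*√6387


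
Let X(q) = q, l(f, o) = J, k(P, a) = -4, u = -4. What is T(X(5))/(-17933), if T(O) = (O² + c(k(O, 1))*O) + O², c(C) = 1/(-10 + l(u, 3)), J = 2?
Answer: -5/1816 ≈ -0.0027533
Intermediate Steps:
l(f, o) = 2
c(C) = -⅛ (c(C) = 1/(-10 + 2) = 1/(-8) = -⅛)
T(O) = 2*O² - O/8 (T(O) = (O² - O/8) + O² = 2*O² - O/8)
T(X(5))/(-17933) = ((⅛)*5*(-1 + 16*5))/(-17933) = ((⅛)*5*(-1 + 80))*(-1/17933) = ((⅛)*5*79)*(-1/17933) = (395/8)*(-1/17933) = -5/1816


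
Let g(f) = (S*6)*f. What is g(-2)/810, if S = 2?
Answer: -4/135 ≈ -0.029630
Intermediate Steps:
g(f) = 12*f (g(f) = (2*6)*f = 12*f)
g(-2)/810 = (12*(-2))/810 = -24*1/810 = -4/135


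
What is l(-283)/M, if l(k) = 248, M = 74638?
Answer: 124/37319 ≈ 0.0033227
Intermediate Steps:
l(-283)/M = 248/74638 = 248*(1/74638) = 124/37319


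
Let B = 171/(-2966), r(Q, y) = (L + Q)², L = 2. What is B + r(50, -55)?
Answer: 8019893/2966 ≈ 2703.9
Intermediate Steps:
r(Q, y) = (2 + Q)²
B = -171/2966 (B = 171*(-1/2966) = -171/2966 ≈ -0.057653)
B + r(50, -55) = -171/2966 + (2 + 50)² = -171/2966 + 52² = -171/2966 + 2704 = 8019893/2966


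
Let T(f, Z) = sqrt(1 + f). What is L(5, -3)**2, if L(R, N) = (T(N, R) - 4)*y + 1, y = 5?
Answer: 311 - 190*I*sqrt(2) ≈ 311.0 - 268.7*I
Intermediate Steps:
L(R, N) = -19 + 5*sqrt(1 + N) (L(R, N) = (sqrt(1 + N) - 4)*5 + 1 = (-4 + sqrt(1 + N))*5 + 1 = (-20 + 5*sqrt(1 + N)) + 1 = -19 + 5*sqrt(1 + N))
L(5, -3)**2 = (-19 + 5*sqrt(1 - 3))**2 = (-19 + 5*sqrt(-2))**2 = (-19 + 5*(I*sqrt(2)))**2 = (-19 + 5*I*sqrt(2))**2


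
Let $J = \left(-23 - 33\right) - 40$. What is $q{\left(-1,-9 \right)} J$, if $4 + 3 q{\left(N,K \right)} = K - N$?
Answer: $384$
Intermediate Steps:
$q{\left(N,K \right)} = - \frac{4}{3} - \frac{N}{3} + \frac{K}{3}$ ($q{\left(N,K \right)} = - \frac{4}{3} + \frac{K - N}{3} = - \frac{4}{3} + \left(- \frac{N}{3} + \frac{K}{3}\right) = - \frac{4}{3} - \frac{N}{3} + \frac{K}{3}$)
$J = -96$ ($J = -56 - 40 = -96$)
$q{\left(-1,-9 \right)} J = \left(- \frac{4}{3} - - \frac{1}{3} + \frac{1}{3} \left(-9\right)\right) \left(-96\right) = \left(- \frac{4}{3} + \frac{1}{3} - 3\right) \left(-96\right) = \left(-4\right) \left(-96\right) = 384$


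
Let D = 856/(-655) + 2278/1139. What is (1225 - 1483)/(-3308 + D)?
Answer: 84495/1083143 ≈ 0.078009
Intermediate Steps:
D = 454/655 (D = 856*(-1/655) + 2278*(1/1139) = -856/655 + 2 = 454/655 ≈ 0.69313)
(1225 - 1483)/(-3308 + D) = (1225 - 1483)/(-3308 + 454/655) = -258/(-2166286/655) = -258*(-655/2166286) = 84495/1083143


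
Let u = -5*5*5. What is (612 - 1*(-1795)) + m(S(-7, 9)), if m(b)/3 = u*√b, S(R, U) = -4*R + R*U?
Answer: 2407 - 375*I*√35 ≈ 2407.0 - 2218.5*I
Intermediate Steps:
u = -125 (u = -25*5 = -125)
m(b) = -375*√b (m(b) = 3*(-125*√b) = -375*√b)
(612 - 1*(-1795)) + m(S(-7, 9)) = (612 - 1*(-1795)) - 375*I*√7*√(-4 + 9) = (612 + 1795) - 375*I*√35 = 2407 - 375*I*√35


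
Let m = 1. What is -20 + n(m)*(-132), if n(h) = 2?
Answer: -284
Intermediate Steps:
-20 + n(m)*(-132) = -20 + 2*(-132) = -20 - 264 = -284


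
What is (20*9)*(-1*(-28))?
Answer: 5040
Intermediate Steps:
(20*9)*(-1*(-28)) = 180*28 = 5040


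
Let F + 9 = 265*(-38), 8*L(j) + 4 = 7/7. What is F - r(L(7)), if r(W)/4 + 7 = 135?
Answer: -10591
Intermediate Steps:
L(j) = -3/8 (L(j) = -1/2 + (7/7)/8 = -1/2 + (7*(1/7))/8 = -1/2 + (1/8)*1 = -1/2 + 1/8 = -3/8)
r(W) = 512 (r(W) = -28 + 4*135 = -28 + 540 = 512)
F = -10079 (F = -9 + 265*(-38) = -9 - 10070 = -10079)
F - r(L(7)) = -10079 - 1*512 = -10079 - 512 = -10591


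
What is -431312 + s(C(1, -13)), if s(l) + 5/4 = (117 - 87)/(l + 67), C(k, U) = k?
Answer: -29329271/68 ≈ -4.3131e+5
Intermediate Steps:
s(l) = -5/4 + 30/(67 + l) (s(l) = -5/4 + (117 - 87)/(l + 67) = -5/4 + 30/(67 + l))
-431312 + s(C(1, -13)) = -431312 + 5*(-43 - 1*1)/(4*(67 + 1)) = -431312 + (5/4)*(-43 - 1)/68 = -431312 + (5/4)*(1/68)*(-44) = -431312 - 55/68 = -29329271/68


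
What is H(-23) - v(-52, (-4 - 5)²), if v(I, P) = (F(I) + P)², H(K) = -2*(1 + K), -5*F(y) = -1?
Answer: -163736/25 ≈ -6549.4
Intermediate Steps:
F(y) = ⅕ (F(y) = -⅕*(-1) = ⅕)
H(K) = -2 - 2*K
v(I, P) = (⅕ + P)²
H(-23) - v(-52, (-4 - 5)²) = (-2 - 2*(-23)) - (1 + 5*(-4 - 5)²)²/25 = (-2 + 46) - (1 + 5*(-9)²)²/25 = 44 - (1 + 5*81)²/25 = 44 - (1 + 405)²/25 = 44 - 406²/25 = 44 - 164836/25 = -163736/25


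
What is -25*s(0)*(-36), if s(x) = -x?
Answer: 0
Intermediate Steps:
-25*s(0)*(-36) = -(-25)*0*(-36) = -25*0*(-36) = 0*(-36) = 0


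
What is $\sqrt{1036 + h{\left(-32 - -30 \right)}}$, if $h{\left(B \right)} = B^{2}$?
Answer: $4 \sqrt{65} \approx 32.249$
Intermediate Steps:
$\sqrt{1036 + h{\left(-32 - -30 \right)}} = \sqrt{1036 + \left(-32 - -30\right)^{2}} = \sqrt{1036 + \left(-32 + 30\right)^{2}} = \sqrt{1036 + \left(-2\right)^{2}} = \sqrt{1036 + 4} = \sqrt{1040} = 4 \sqrt{65}$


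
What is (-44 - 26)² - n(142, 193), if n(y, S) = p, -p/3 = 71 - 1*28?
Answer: 5029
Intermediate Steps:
p = -129 (p = -3*(71 - 1*28) = -3*(71 - 28) = -3*43 = -129)
n(y, S) = -129
(-44 - 26)² - n(142, 193) = (-44 - 26)² - 1*(-129) = (-70)² + 129 = 4900 + 129 = 5029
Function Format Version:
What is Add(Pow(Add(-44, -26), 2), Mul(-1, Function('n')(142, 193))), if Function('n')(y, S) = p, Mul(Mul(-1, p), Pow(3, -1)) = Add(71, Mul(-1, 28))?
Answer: 5029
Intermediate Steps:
p = -129 (p = Mul(-3, Add(71, Mul(-1, 28))) = Mul(-3, Add(71, -28)) = Mul(-3, 43) = -129)
Function('n')(y, S) = -129
Add(Pow(Add(-44, -26), 2), Mul(-1, Function('n')(142, 193))) = Add(Pow(Add(-44, -26), 2), Mul(-1, -129)) = Add(Pow(-70, 2), 129) = Add(4900, 129) = 5029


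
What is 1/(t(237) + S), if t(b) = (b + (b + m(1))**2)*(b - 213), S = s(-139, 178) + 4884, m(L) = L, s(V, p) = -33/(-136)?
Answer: 136/186323841 ≈ 7.2991e-7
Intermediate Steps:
s(V, p) = 33/136 (s(V, p) = -33*(-1/136) = 33/136)
S = 664257/136 (S = 33/136 + 4884 = 664257/136 ≈ 4884.2)
t(b) = (-213 + b)*(b + (1 + b)**2) (t(b) = (b + (b + 1)**2)*(b - 213) = (b + (1 + b)**2)*(-213 + b) = (-213 + b)*(b + (1 + b)**2))
1/(t(237) + S) = 1/((-213 + 237**3 - 638*237 - 210*237**2) + 664257/136) = 1/((-213 + 13312053 - 151206 - 210*56169) + 664257/136) = 1/((-213 + 13312053 - 151206 - 11795490) + 664257/136) = 1/(1365144 + 664257/136) = 1/(186323841/136) = 136/186323841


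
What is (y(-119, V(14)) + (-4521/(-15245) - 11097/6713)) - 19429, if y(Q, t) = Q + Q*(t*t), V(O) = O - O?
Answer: -14603467056/747005 ≈ -19549.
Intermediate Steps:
V(O) = 0
y(Q, t) = Q + Q*t²
(y(-119, V(14)) + (-4521/(-15245) - 11097/6713)) - 19429 = (-119*(1 + 0²) + (-4521/(-15245) - 11097/6713)) - 19429 = (-119*(1 + 0) + (-4521*(-1/15245) - 11097*1/6713)) - 19429 = (-119*1 + (4521/15245 - 81/49)) - 19429 = (-119 - 1013316/747005) - 19429 = -89906911/747005 - 19429 = -14603467056/747005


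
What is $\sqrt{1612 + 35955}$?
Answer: $\sqrt{37567} \approx 193.82$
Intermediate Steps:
$\sqrt{1612 + 35955} = \sqrt{37567}$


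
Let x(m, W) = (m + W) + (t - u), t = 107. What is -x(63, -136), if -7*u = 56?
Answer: -42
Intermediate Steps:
u = -8 (u = -1/7*56 = -8)
x(m, W) = 115 + W + m (x(m, W) = (m + W) + (107 - 1*(-8)) = (W + m) + (107 + 8) = (W + m) + 115 = 115 + W + m)
-x(63, -136) = -(115 - 136 + 63) = -1*42 = -42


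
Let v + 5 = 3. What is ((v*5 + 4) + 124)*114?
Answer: 13452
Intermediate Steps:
v = -2 (v = -5 + 3 = -2)
((v*5 + 4) + 124)*114 = ((-2*5 + 4) + 124)*114 = ((-10 + 4) + 124)*114 = (-6 + 124)*114 = 118*114 = 13452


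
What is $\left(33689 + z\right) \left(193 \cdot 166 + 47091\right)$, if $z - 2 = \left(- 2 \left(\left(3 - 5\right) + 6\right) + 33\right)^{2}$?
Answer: $2715390764$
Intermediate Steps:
$z = 627$ ($z = 2 + \left(- 2 \left(\left(3 - 5\right) + 6\right) + 33\right)^{2} = 2 + \left(- 2 \left(-2 + 6\right) + 33\right)^{2} = 2 + \left(\left(-2\right) 4 + 33\right)^{2} = 2 + \left(-8 + 33\right)^{2} = 2 + 25^{2} = 2 + 625 = 627$)
$\left(33689 + z\right) \left(193 \cdot 166 + 47091\right) = \left(33689 + 627\right) \left(193 \cdot 166 + 47091\right) = 34316 \left(32038 + 47091\right) = 34316 \cdot 79129 = 2715390764$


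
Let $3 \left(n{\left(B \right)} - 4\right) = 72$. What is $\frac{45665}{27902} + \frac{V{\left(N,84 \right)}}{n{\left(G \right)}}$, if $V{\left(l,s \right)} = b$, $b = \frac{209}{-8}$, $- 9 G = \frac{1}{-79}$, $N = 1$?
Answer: $\frac{314103}{446432} \approx 0.70359$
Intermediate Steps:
$G = \frac{1}{711}$ ($G = - \frac{1}{9 \left(-79\right)} = \left(- \frac{1}{9}\right) \left(- \frac{1}{79}\right) = \frac{1}{711} \approx 0.0014065$)
$n{\left(B \right)} = 28$ ($n{\left(B \right)} = 4 + \frac{1}{3} \cdot 72 = 4 + 24 = 28$)
$b = - \frac{209}{8}$ ($b = 209 \left(- \frac{1}{8}\right) = - \frac{209}{8} \approx -26.125$)
$V{\left(l,s \right)} = - \frac{209}{8}$
$\frac{45665}{27902} + \frac{V{\left(N,84 \right)}}{n{\left(G \right)}} = \frac{45665}{27902} - \frac{209}{8 \cdot 28} = 45665 \cdot \frac{1}{27902} - \frac{209}{224} = \frac{45665}{27902} - \frac{209}{224} = \frac{314103}{446432}$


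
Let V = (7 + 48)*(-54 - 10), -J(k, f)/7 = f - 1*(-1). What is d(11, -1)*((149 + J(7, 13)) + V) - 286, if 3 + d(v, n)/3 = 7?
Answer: -41914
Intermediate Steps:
d(v, n) = 12 (d(v, n) = -9 + 3*7 = -9 + 21 = 12)
J(k, f) = -7 - 7*f (J(k, f) = -7*(f - 1*(-1)) = -7*(f + 1) = -7*(1 + f) = -7 - 7*f)
V = -3520 (V = 55*(-64) = -3520)
d(11, -1)*((149 + J(7, 13)) + V) - 286 = 12*((149 + (-7 - 7*13)) - 3520) - 286 = 12*((149 + (-7 - 91)) - 3520) - 286 = 12*((149 - 98) - 3520) - 286 = 12*(51 - 3520) - 286 = 12*(-3469) - 286 = -41628 - 286 = -41914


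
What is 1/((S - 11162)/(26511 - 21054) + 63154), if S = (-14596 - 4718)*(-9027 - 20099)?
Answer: 321/53362340 ≈ 6.0155e-6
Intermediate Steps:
S = 562539564 (S = -19314*(-29126) = 562539564)
1/((S - 11162)/(26511 - 21054) + 63154) = 1/((562539564 - 11162)/(26511 - 21054) + 63154) = 1/(562528402/5457 + 63154) = 1/(562528402*(1/5457) + 63154) = 1/(33089906/321 + 63154) = 1/(53362340/321) = 321/53362340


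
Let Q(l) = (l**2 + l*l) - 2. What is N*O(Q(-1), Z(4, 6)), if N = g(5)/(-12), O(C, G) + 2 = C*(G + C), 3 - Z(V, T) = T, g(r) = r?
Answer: 5/6 ≈ 0.83333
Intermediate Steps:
Q(l) = -2 + 2*l**2 (Q(l) = (l**2 + l**2) - 2 = 2*l**2 - 2 = -2 + 2*l**2)
Z(V, T) = 3 - T
O(C, G) = -2 + C*(C + G) (O(C, G) = -2 + C*(G + C) = -2 + C*(C + G))
N = -5/12 (N = 5/(-12) = 5*(-1/12) = -5/12 ≈ -0.41667)
N*O(Q(-1), Z(4, 6)) = -5*(-2 + (-2 + 2*(-1)**2)**2 + (-2 + 2*(-1)**2)*(3 - 1*6))/12 = -5*(-2 + (-2 + 2*1)**2 + (-2 + 2*1)*(3 - 6))/12 = -5*(-2 + (-2 + 2)**2 + (-2 + 2)*(-3))/12 = -5*(-2 + 0**2 + 0*(-3))/12 = -5*(-2 + 0 + 0)/12 = -5/12*(-2) = 5/6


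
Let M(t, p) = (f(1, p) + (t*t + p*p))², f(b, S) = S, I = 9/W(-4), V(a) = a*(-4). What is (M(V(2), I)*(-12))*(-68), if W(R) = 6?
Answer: 3745491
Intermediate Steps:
V(a) = -4*a
I = 3/2 (I = 9/6 = 9*(⅙) = 3/2 ≈ 1.5000)
M(t, p) = (p + p² + t²)² (M(t, p) = (p + (t*t + p*p))² = (p + (t² + p²))² = (p + (p² + t²))² = (p + p² + t²)²)
(M(V(2), I)*(-12))*(-68) = ((3/2 + (3/2)² + (-4*2)²)²*(-12))*(-68) = ((3/2 + 9/4 + (-8)²)²*(-12))*(-68) = ((3/2 + 9/4 + 64)²*(-12))*(-68) = ((271/4)²*(-12))*(-68) = ((73441/16)*(-12))*(-68) = -220323/4*(-68) = 3745491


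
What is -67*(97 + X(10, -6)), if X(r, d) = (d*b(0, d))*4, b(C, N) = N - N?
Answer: -6499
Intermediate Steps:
b(C, N) = 0
X(r, d) = 0 (X(r, d) = (d*0)*4 = 0*4 = 0)
-67*(97 + X(10, -6)) = -67*(97 + 0) = -67*97 = -6499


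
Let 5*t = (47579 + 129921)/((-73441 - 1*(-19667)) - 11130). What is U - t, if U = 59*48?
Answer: 45960907/16226 ≈ 2832.5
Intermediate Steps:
t = -8875/16226 (t = ((47579 + 129921)/((-73441 - 1*(-19667)) - 11130))/5 = (177500/((-73441 + 19667) - 11130))/5 = (177500/(-53774 - 11130))/5 = (177500/(-64904))/5 = (177500*(-1/64904))/5 = (⅕)*(-44375/16226) = -8875/16226 ≈ -0.54696)
U = 2832
U - t = 2832 - 1*(-8875/16226) = 2832 + 8875/16226 = 45960907/16226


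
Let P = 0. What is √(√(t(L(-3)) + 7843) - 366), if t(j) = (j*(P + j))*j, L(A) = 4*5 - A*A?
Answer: √(-366 + √9174) ≈ 16.438*I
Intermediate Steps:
L(A) = 20 - A²
t(j) = j³ (t(j) = (j*(0 + j))*j = (j*j)*j = j²*j = j³)
√(√(t(L(-3)) + 7843) - 366) = √(√((20 - 1*(-3)²)³ + 7843) - 366) = √(√((20 - 1*9)³ + 7843) - 366) = √(√((20 - 9)³ + 7843) - 366) = √(√(11³ + 7843) - 366) = √(√(1331 + 7843) - 366) = √(√9174 - 366) = √(-366 + √9174)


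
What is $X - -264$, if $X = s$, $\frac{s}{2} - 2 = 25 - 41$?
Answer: $236$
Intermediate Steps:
$s = -28$ ($s = 4 + 2 \left(25 - 41\right) = 4 + 2 \left(-16\right) = 4 - 32 = -28$)
$X = -28$
$X - -264 = -28 - -264 = -28 + 264 = 236$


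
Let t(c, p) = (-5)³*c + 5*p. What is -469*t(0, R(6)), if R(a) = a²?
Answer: -84420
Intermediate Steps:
t(c, p) = -125*c + 5*p
-469*t(0, R(6)) = -469*(-125*0 + 5*6²) = -469*(0 + 5*36) = -469*(0 + 180) = -469*180 = -84420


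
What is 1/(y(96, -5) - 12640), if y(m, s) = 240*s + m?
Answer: -1/13744 ≈ -7.2759e-5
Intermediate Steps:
y(m, s) = m + 240*s
1/(y(96, -5) - 12640) = 1/((96 + 240*(-5)) - 12640) = 1/((96 - 1200) - 12640) = 1/(-1104 - 12640) = 1/(-13744) = -1/13744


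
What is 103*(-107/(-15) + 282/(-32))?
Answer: -41509/240 ≈ -172.95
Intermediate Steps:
103*(-107/(-15) + 282/(-32)) = 103*(-107*(-1/15) + 282*(-1/32)) = 103*(107/15 - 141/16) = 103*(-403/240) = -41509/240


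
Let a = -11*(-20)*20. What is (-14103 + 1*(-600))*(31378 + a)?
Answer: -526043934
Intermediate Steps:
a = 4400 (a = 220*20 = 4400)
(-14103 + 1*(-600))*(31378 + a) = (-14103 + 1*(-600))*(31378 + 4400) = (-14103 - 600)*35778 = -14703*35778 = -526043934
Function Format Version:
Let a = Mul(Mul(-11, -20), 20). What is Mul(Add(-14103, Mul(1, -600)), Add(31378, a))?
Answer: -526043934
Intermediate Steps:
a = 4400 (a = Mul(220, 20) = 4400)
Mul(Add(-14103, Mul(1, -600)), Add(31378, a)) = Mul(Add(-14103, Mul(1, -600)), Add(31378, 4400)) = Mul(Add(-14103, -600), 35778) = Mul(-14703, 35778) = -526043934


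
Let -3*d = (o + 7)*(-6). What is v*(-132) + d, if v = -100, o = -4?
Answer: 13206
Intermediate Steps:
d = 6 (d = -(-4 + 7)*(-6)/3 = -(-6) = -⅓*(-18) = 6)
v*(-132) + d = -100*(-132) + 6 = 13200 + 6 = 13206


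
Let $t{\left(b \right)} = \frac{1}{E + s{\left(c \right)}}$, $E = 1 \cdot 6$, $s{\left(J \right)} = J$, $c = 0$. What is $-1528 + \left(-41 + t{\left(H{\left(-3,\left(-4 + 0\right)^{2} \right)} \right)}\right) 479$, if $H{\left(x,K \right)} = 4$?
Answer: $- \frac{126523}{6} \approx -21087.0$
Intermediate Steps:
$E = 6$
$t{\left(b \right)} = \frac{1}{6}$ ($t{\left(b \right)} = \frac{1}{6 + 0} = \frac{1}{6}$)
$-1528 + \left(-41 + t{\left(H{\left(-3,\left(-4 + 0\right)^{2} \right)} \right)}\right) 479 = -1528 + \left(-41 + \frac{1}{6}\right) 479 = -1528 - \frac{117355}{6} = - \frac{126523}{6}$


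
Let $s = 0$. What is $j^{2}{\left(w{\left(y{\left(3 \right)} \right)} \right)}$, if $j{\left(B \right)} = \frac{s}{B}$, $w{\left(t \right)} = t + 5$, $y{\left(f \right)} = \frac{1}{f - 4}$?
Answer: $0$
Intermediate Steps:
$y{\left(f \right)} = \frac{1}{-4 + f}$
$w{\left(t \right)} = 5 + t$
$j{\left(B \right)} = 0$ ($j{\left(B \right)} = \frac{0}{B} = 0$)
$j^{2}{\left(w{\left(y{\left(3 \right)} \right)} \right)} = 0^{2} = 0$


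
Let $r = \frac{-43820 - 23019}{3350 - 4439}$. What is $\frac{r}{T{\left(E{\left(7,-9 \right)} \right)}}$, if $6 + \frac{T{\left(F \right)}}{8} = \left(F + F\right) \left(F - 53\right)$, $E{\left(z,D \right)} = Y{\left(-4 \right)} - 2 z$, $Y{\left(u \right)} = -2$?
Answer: $\frac{66839}{19183824} \approx 0.0034841$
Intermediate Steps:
$r = \frac{66839}{1089}$ ($r = - \frac{66839}{-1089} = \left(-66839\right) \left(- \frac{1}{1089}\right) = \frac{66839}{1089} \approx 61.376$)
$E{\left(z,D \right)} = -2 - 2 z$
$T{\left(F \right)} = -48 + 16 F \left(-53 + F\right)$ ($T{\left(F \right)} = -48 + 8 \left(F + F\right) \left(F - 53\right) = -48 + 8 \cdot 2 F \left(-53 + F\right) = -48 + 16 F \left(-53 + F\right)$)
$\frac{r}{T{\left(E{\left(7,-9 \right)} \right)}} = \frac{66839}{1089 \left(-48 - 848 \left(-2 - 14\right) + 16 \left(-2 - 14\right)^{2}\right)} = \frac{66839}{1089 \left(-48 - -13568 + 16 \left(-16\right)^{2}\right)} = \frac{66839}{1089 \left(-48 + 13568 + 16 \cdot 256\right)} = \frac{66839}{1089 \left(-48 + 13568 + 4096\right)} = \frac{66839}{1089 \cdot 17616} = \frac{66839}{1089} \cdot \frac{1}{17616} = \frac{66839}{19183824}$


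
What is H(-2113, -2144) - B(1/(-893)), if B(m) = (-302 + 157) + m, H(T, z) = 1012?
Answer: 1033202/893 ≈ 1157.0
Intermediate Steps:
B(m) = -145 + m
H(-2113, -2144) - B(1/(-893)) = 1012 - (-145 + 1/(-893)) = 1012 - (-145 - 1/893) = 1012 - 1*(-129486/893) = 1012 + 129486/893 = 1033202/893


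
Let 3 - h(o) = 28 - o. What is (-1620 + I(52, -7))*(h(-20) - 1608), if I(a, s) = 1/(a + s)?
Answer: 40167349/15 ≈ 2.6778e+6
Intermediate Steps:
h(o) = -25 + o (h(o) = 3 - (28 - o) = 3 + (-28 + o) = -25 + o)
(-1620 + I(52, -7))*(h(-20) - 1608) = (-1620 + 1/(52 - 7))*((-25 - 20) - 1608) = (-1620 + 1/45)*(-45 - 1608) = (-1620 + 1/45)*(-1653) = -72899/45*(-1653) = 40167349/15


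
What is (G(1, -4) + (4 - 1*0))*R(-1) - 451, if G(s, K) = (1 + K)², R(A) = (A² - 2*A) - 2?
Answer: -438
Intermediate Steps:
R(A) = -2 + A² - 2*A
(G(1, -4) + (4 - 1*0))*R(-1) - 451 = ((1 - 4)² + (4 - 1*0))*(-2 + (-1)² - 2*(-1)) - 451 = ((-3)² + (4 + 0))*(-2 + 1 + 2) - 451 = (9 + 4)*1 - 451 = 13*1 - 451 = 13 - 451 = -438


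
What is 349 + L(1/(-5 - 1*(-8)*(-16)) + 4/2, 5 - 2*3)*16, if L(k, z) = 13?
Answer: 557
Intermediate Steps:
349 + L(1/(-5 - 1*(-8)*(-16)) + 4/2, 5 - 2*3)*16 = 349 + 13*16 = 349 + 208 = 557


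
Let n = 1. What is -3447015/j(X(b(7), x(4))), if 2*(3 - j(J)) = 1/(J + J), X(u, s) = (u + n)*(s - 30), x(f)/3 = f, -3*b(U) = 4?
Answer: -82728360/71 ≈ -1.1652e+6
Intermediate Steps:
b(U) = -4/3 (b(U) = -⅓*4 = -4/3)
x(f) = 3*f
X(u, s) = (1 + u)*(-30 + s) (X(u, s) = (u + 1)*(s - 30) = (1 + u)*(-30 + s))
j(J) = 3 - 1/(4*J) (j(J) = 3 - 1/(2*(J + J)) = 3 - 1/(2*J)/2 = 3 - 1/(4*J))
-3447015/j(X(b(7), x(4))) = -3447015/(3 - 1/(4*(-30 + 3*4 - 30*(-4/3) + (3*4)*(-4/3)))) = -3447015/(3 - 1/(4*(-30 + 12 + 40 + 12*(-4/3)))) = -3447015/(3 - 1/(4*(-30 + 12 + 40 - 16))) = -3447015/(3 - ¼/6) = -3447015/(3 - ¼*⅙) = -3447015/(3 - 1/24) = -3447015/71/24 = -3447015*24/71 = -82728360/71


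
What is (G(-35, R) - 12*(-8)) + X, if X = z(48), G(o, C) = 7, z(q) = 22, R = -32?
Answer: 125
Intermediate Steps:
X = 22
(G(-35, R) - 12*(-8)) + X = (7 - 12*(-8)) + 22 = (7 + 96) + 22 = 103 + 22 = 125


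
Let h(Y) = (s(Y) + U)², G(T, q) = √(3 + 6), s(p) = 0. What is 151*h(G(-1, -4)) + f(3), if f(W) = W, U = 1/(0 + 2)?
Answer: 163/4 ≈ 40.750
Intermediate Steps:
U = ½ (U = 1/2 = ½ ≈ 0.50000)
G(T, q) = 3 (G(T, q) = √9 = 3)
h(Y) = ¼ (h(Y) = (0 + ½)² = (½)² = ¼)
151*h(G(-1, -4)) + f(3) = 151*(¼) + 3 = 151/4 + 3 = 163/4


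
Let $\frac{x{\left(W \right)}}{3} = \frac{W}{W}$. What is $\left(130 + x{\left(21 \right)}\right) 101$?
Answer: $13433$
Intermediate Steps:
$x{\left(W \right)} = 3$ ($x{\left(W \right)} = 3 \frac{W}{W} = 3 \cdot 1 = 3$)
$\left(130 + x{\left(21 \right)}\right) 101 = \left(130 + 3\right) 101 = 133 \cdot 101 = 13433$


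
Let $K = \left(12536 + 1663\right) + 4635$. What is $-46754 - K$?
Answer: $-65588$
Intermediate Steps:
$K = 18834$ ($K = 14199 + 4635 = 18834$)
$-46754 - K = -46754 - 18834 = -65588$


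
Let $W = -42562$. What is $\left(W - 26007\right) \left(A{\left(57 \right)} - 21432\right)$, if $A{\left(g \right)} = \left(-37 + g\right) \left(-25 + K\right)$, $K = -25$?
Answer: $1538139808$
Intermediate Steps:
$A{\left(g \right)} = 1850 - 50 g$ ($A{\left(g \right)} = \left(-37 + g\right) \left(-25 - 25\right) = \left(-37 + g\right) \left(-50\right) = 1850 - 50 g$)
$\left(W - 26007\right) \left(A{\left(57 \right)} - 21432\right) = \left(-42562 - 26007\right) \left(\left(1850 - 2850\right) - 21432\right) = - 68569 \left(\left(1850 - 2850\right) - 21432\right) = - 68569 \left(-1000 - 21432\right) = \left(-68569\right) \left(-22432\right) = 1538139808$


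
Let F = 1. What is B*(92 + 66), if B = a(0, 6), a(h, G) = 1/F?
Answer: 158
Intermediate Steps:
a(h, G) = 1 (a(h, G) = 1/1 = 1)
B = 1
B*(92 + 66) = 1*(92 + 66) = 1*158 = 158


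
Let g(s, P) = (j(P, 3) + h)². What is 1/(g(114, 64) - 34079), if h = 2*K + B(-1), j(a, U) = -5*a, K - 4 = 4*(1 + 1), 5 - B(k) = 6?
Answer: 1/54130 ≈ 1.8474e-5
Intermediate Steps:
B(k) = -1 (B(k) = 5 - 1*6 = 5 - 6 = -1)
K = 12 (K = 4 + 4*(1 + 1) = 4 + 4*2 = 4 + 8 = 12)
h = 23 (h = 2*12 - 1 = 24 - 1 = 23)
g(s, P) = (23 - 5*P)² (g(s, P) = (-5*P + 23)² = (23 - 5*P)²)
1/(g(114, 64) - 34079) = 1/((-23 + 5*64)² - 34079) = 1/((-23 + 320)² - 34079) = 1/(297² - 34079) = 1/(88209 - 34079) = 1/54130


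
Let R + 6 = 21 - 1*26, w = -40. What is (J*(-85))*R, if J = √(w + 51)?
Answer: 935*√11 ≈ 3101.0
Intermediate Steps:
R = -11 (R = -6 + (21 - 1*26) = -6 + (21 - 26) = -6 - 5 = -11)
J = √11 (J = √(-40 + 51) = √11 ≈ 3.3166)
(J*(-85))*R = (√11*(-85))*(-11) = -85*√11*(-11) = 935*√11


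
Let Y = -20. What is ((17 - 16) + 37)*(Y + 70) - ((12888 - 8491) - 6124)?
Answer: 3627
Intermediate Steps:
((17 - 16) + 37)*(Y + 70) - ((12888 - 8491) - 6124) = ((17 - 16) + 37)*(-20 + 70) - ((12888 - 8491) - 6124) = (1 + 37)*50 - (4397 - 6124) = 38*50 - 1*(-1727) = 1900 + 1727 = 3627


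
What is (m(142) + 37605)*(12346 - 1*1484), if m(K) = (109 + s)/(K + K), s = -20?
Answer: 58002585779/142 ≈ 4.0847e+8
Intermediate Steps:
m(K) = 89/(2*K) (m(K) = (109 - 20)/(K + K) = 89/((2*K)) = 89*(1/(2*K)) = 89/(2*K))
(m(142) + 37605)*(12346 - 1*1484) = ((89/2)/142 + 37605)*(12346 - 1*1484) = ((89/2)*(1/142) + 37605)*(12346 - 1484) = (89/284 + 37605)*10862 = (10679909/284)*10862 = 58002585779/142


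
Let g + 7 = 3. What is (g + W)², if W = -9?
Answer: 169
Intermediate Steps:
g = -4 (g = -7 + 3 = -4)
(g + W)² = (-4 - 9)² = (-13)² = 169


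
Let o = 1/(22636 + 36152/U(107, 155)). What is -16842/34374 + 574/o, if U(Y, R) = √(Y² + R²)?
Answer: 74437260849/5729 + 10375624*√35474/17737 ≈ 1.3103e+7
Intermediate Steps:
U(Y, R) = √(R² + Y²)
o = 1/(22636 + 18076*√35474/17737) (o = 1/(22636 + 36152/(√(155² + 107²))) = 1/(22636 + 36152/(√(24025 + 11449))) = 1/(22636 + 36152/(√35474)) = 1/(22636 + 36152*(√35474/35474)) = 1/(22636 + 18076*√35474/17737) ≈ 4.3806e-5)
-16842/34374 + 574/o = -16842/34374 + 574/(100373683/2271895317500 - 4519*√35474/2271895317500) = -16842*1/34374 + 574/(100373683/2271895317500 - 4519*√35474/2271895317500) = -2807/5729 + 574/(100373683/2271895317500 - 4519*√35474/2271895317500)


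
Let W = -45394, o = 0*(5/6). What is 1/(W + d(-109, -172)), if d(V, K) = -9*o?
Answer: -1/45394 ≈ -2.2029e-5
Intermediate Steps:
o = 0 (o = 0*(5*(⅙)) = 0*(⅚) = 0)
d(V, K) = 0 (d(V, K) = -9*0 = 0)
1/(W + d(-109, -172)) = 1/(-45394 + 0) = 1/(-45394) = -1/45394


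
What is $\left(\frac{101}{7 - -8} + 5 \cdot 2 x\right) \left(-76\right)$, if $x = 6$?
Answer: $- \frac{76076}{15} \approx -5071.7$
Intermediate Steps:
$\left(\frac{101}{7 - -8} + 5 \cdot 2 x\right) \left(-76\right) = \left(\frac{101}{7 - -8} + 5 \cdot 2 \cdot 6\right) \left(-76\right) = \left(\frac{101}{7 + 8} + 10 \cdot 6\right) \left(-76\right) = \left(\frac{101}{15} + 60\right) \left(-76\right) = \frac{1001}{15} \left(-76\right) = - \frac{76076}{15}$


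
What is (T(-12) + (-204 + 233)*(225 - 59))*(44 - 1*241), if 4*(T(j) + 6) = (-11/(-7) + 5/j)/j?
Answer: -3818994523/4032 ≈ -9.4717e+5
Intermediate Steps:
T(j) = -6 + (11/7 + 5/j)/(4*j) (T(j) = -6 + ((-11/(-7) + 5/j)/j)/4 = -6 + ((-11*(-⅐) + 5/j)/j)/4 = -6 + ((11/7 + 5/j)/j)/4 = -6 + (11/7 + 5/j)/(4*j))
(T(-12) + (-204 + 233)*(225 - 59))*(44 - 1*241) = ((-6 + (5/4)/(-12)² + (11/28)/(-12)) + (-204 + 233)*(225 - 59))*(44 - 1*241) = ((-6 + (5/4)*(1/144) + (11/28)*(-1/12)) + 29*166)*(44 - 241) = ((-6 + 5/576 - 11/336) + 4814)*(-197) = (-24289/4032 + 4814)*(-197) = (19385759/4032)*(-197) = -3818994523/4032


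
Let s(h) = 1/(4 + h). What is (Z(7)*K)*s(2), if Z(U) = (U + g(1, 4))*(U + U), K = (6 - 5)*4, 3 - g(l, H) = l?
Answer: 84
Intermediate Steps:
g(l, H) = 3 - l
K = 4 (K = 1*4 = 4)
Z(U) = 2*U*(2 + U) (Z(U) = (U + (3 - 1*1))*(U + U) = (U + (3 - 1))*(2*U) = (U + 2)*(2*U) = (2 + U)*(2*U) = 2*U*(2 + U))
(Z(7)*K)*s(2) = ((2*7*(2 + 7))*4)/(4 + 2) = ((2*7*9)*4)/6 = (126*4)*(⅙) = 504*(⅙) = 84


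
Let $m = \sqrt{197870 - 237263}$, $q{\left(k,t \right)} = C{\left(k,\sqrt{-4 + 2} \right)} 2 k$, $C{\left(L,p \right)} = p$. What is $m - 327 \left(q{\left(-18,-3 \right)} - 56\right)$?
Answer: $18312 + 3 i \sqrt{4377} + 11772 i \sqrt{2} \approx 18312.0 + 16847.0 i$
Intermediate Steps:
$q{\left(k,t \right)} = 2 i k \sqrt{2}$ ($q{\left(k,t \right)} = \sqrt{-4 + 2} \cdot 2 k = \sqrt{-2} \cdot 2 k = i \sqrt{2} \cdot 2 k = 2 i \sqrt{2} k = 2 i k \sqrt{2}$)
$m = 3 i \sqrt{4377}$ ($m = \sqrt{-39393} = 3 i \sqrt{4377} \approx 198.48 i$)
$m - 327 \left(q{\left(-18,-3 \right)} - 56\right) = 3 i \sqrt{4377} - 327 \left(2 i \left(-18\right) \sqrt{2} - 56\right) = 3 i \sqrt{4377} - 327 \left(- 36 i \sqrt{2} + \left(-87 + 31\right)\right) = 3 i \sqrt{4377} - 327 \left(- 36 i \sqrt{2} - 56\right) = 3 i \sqrt{4377} - 327 \left(-56 - 36 i \sqrt{2}\right) = 3 i \sqrt{4377} + \left(18312 + 11772 i \sqrt{2}\right) = 18312 + 3 i \sqrt{4377} + 11772 i \sqrt{2}$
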